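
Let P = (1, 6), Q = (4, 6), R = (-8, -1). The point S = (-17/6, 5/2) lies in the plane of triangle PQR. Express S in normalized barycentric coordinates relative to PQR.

(5/18, 2/9, 1/2)

Signed area of the reference triangle: [PQR] = ½·(1·(6−(-1)) + 4·(-1−6) + (-8)·(6−6)) = ½·(7 − 28 + 0) = -21/2.
[SQR] = ½·((-17/6)·(6−(-1)) + 4·(-1−(5/2)) + (-8)·(5/2−6)) = ½·(-119/6 − 14 + 28) = -35/12, so the P-coordinate is (-35/12)/(-21/2) = 5/18.
[PSR] = ½·(1·(5/2−(-1)) + (-17/6)·(-1−6) + (-8)·(6−(5/2))) = ½·(7/2 + 119/6 − 28) = -7/3, so the Q-coordinate is 2/9.
[PQS] = ½·(1·(6−(5/2)) + 4·(5/2−6) + (-17/6)·(6−6)) = ½·(7/2 − 14 + 0) = -21/4, so the R-coordinate is 1/2.
Check: 5/18 + 2/9 + 1/2 = 1.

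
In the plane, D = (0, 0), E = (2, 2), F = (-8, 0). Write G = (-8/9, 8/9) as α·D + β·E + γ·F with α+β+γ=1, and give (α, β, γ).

(1/3, 4/9, 2/9)

Signed area of the reference triangle: [DEF] = ½·(0·(2−0) + 2·(0−0) + (-8)·(0−2)) = ½·(0 + 0 + 16) = 8.
[GEF] = ½·((-8/9)·(2−0) + 2·(0−(8/9)) + (-8)·(8/9−2)) = ½·(-16/9 − 16/9 + 80/9) = 8/3, so the D-coordinate is (8/3)/8 = 1/3.
[DGF] = ½·(0·(8/9−0) + (-8/9)·(0−0) + (-8)·(0−(8/9))) = ½·(0 + 0 + 64/9) = 32/9, so the E-coordinate is 4/9.
[DEG] = ½·(0·(2−(8/9)) + 2·(8/9−0) + (-8/9)·(0−2)) = ½·(0 + 16/9 + 16/9) = 16/9, so the F-coordinate is 2/9.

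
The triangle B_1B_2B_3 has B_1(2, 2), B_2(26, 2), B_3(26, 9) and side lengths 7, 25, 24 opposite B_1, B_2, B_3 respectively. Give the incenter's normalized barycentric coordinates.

(1/8, 25/56, 3/7)

The incenter has barycentric coordinates proportional to the opposite side lengths: (7 : 25 : 24).
Normalizing by 7+25+24 = 56 gives (1/8, 25/56, 3/7).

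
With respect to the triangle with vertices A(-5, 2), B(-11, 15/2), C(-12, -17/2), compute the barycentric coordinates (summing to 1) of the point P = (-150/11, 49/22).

Signed area of the reference triangle: [ABC] = ½·((-5)·(15/2−(-17/2)) + (-11)·(-17/2−2) + (-12)·(2−(15/2))) = ½·(-80 + 231/2 + 66) = 203/4.
[PBC] = ½·((-150/11)·(15/2−(-17/2)) + (-11)·(-17/2−(49/22)) + (-12)·(49/22−(15/2))) = ½·(-2400/11 + 118 + 696/11) = -203/11, so the A-coordinate is (-203/11)/(203/4) = -4/11.
[APC] = ½·((-5)·(49/22−(-17/2)) + (-150/11)·(-17/2−2) + (-12)·(2−(49/22))) = ½·(-590/11 + 1575/11 + 30/11) = 1015/22, so the B-coordinate is 10/11.
[ABP] = ½·((-5)·(15/2−(49/22)) + (-11)·(49/22−2) + (-150/11)·(2−(15/2))) = ½·(-290/11 − 5/2 + 75) = 1015/44, so the C-coordinate is 5/11.

(-4/11, 10/11, 5/11)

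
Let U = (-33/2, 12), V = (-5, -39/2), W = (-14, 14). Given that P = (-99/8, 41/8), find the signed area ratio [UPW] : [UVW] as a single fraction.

[UVW] = ½·((-33/2)·(-39/2−14) + (-5)·(14−12) + (-14)·(12−(-39/2))) = ½·(2211/4 − 10 − 441) = 407/8.
[UPW] = ½·((-33/2)·(41/8−14) + (-99/8)·(14−12) + (-14)·(12−(41/8))) = ½·(2343/16 − 99/4 − 385/4) = 407/32, so the ratio is (407/32)/(407/8) = 1/4.

1/4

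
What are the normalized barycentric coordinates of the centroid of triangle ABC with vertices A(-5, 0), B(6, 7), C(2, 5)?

(1/3, 1/3, 1/3)

The centroid is the average of the vertices, so each weight is 1/3.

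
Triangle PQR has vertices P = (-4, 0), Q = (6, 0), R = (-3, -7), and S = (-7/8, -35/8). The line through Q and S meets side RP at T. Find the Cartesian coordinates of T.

(-19/6, -35/6)

Barycentric coordinates of S with respect to PQR: (1/8, 1/4, 5/8).
On side RP the Q-coordinate is zero; dropping S's Q-weight 1/4 and renormalizing the remaining 5/8 : 1/8 gives weights 5/6, 1/6 on R, P.
T = (5/6)·(-3, -7) + (1/6)·(-4, 0) = (-19/6, -35/6).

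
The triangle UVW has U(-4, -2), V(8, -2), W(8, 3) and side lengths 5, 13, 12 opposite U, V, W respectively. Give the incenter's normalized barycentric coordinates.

The incenter has barycentric coordinates proportional to the opposite side lengths: (5 : 13 : 12).
Normalizing by 5+13+12 = 30 gives (1/6, 13/30, 2/5).

(1/6, 13/30, 2/5)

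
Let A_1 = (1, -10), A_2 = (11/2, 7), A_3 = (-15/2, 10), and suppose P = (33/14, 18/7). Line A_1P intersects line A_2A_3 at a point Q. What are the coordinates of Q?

Barycentric coordinates of P with respect to A_1A_2A_3: (2/7, 4/7, 1/7).
On side A_2A_3 the A_1-coordinate is zero; dropping P's A_1-weight 2/7 and renormalizing the remaining 4/7 : 1/7 gives weights 4/5, 1/5 on A_2, A_3.
Q = (4/5)·(11/2, 7) + (1/5)·(-15/2, 10) = (29/10, 38/5).

(29/10, 38/5)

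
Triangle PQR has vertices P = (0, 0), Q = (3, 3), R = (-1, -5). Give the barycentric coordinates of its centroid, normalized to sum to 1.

The centroid is the average of the vertices, so each weight is 1/3.

(1/3, 1/3, 1/3)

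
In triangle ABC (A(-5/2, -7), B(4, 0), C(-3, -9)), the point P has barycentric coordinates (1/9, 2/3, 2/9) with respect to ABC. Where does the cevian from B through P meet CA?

(-17/6, -25/3)

Line BP meets CA where the B-coordinate vanishes; zeroing P's B-weight and renormalizing leaves C, A-weights 2/9 : 1/9 → (2/3, 1/3).
So Q = (2/3)·C + (1/3)·A = (-17/6, -25/3).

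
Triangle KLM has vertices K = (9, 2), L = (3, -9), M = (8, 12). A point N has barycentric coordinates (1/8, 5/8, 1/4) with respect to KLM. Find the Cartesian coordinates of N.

N = (1/8)·K + (5/8)·L + (1/4)·M.
x-coordinate: (1/8)·9 + (5/8)·3 + (1/4)·8 = 5.
y-coordinate: (1/8)·2 + (5/8)·(-9) + (1/4)·12 = -19/8.

(5, -19/8)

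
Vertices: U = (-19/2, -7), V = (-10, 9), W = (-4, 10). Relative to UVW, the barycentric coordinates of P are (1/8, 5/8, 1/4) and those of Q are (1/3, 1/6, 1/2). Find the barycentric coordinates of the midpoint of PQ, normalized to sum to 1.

(11/48, 19/48, 3/8)

Since both coordinate triples sum to 1, the midpoint's barycentrics are the componentwise average.
(1/8+1/3)/2 = 11/48; similarly 19/48 and 3/8.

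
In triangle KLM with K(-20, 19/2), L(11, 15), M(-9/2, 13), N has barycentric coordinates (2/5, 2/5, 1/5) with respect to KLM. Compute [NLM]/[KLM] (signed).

The signed ratio [NLM]/[KLM] equals the barycentric coordinate of N at vertex K, which is 2/5.

2/5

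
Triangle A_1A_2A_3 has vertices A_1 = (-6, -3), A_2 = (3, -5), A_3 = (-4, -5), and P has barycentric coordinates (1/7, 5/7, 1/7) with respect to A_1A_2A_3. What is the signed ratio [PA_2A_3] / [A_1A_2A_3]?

1/7

The signed ratio [PA_2A_3]/[A_1A_2A_3] equals the barycentric coordinate of P at vertex A_1, which is 1/7.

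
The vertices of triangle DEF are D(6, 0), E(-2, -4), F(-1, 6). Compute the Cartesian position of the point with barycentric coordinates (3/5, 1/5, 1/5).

G = (3/5)·D + (1/5)·E + (1/5)·F.
x-coordinate: (3/5)·6 + (1/5)·(-2) + (1/5)·(-1) = 3.
y-coordinate: (3/5)·0 + (1/5)·(-4) + (1/5)·6 = 2/5.

(3, 2/5)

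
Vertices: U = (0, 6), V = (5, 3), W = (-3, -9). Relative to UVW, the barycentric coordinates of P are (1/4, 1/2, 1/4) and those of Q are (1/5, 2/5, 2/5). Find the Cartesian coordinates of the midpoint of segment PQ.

Barycentric coordinates of the midpoint are the average: (9/40, 9/20, 13/40).
Converting: (9/40)·U + (9/20)·V + (13/40)·W = (51/40, -9/40).

(51/40, -9/40)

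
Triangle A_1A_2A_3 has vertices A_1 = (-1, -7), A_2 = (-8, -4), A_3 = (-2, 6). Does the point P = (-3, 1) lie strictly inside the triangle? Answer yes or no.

Barycentric coordinates of P: (5/22, 9/44, 25/44).
The three coordinates are positive, positive, positive; a point is interior exactly when all three are positive.

yes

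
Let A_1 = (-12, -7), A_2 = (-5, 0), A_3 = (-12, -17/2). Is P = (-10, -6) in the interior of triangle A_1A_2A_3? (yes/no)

Barycentric coordinates of P: (1/21, 2/7, 2/3).
The three coordinates are positive, positive, positive; a point is interior exactly when all three are positive.

yes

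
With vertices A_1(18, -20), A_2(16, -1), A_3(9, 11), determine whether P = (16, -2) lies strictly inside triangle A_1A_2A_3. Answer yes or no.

yes

Barycentric coordinates of P: (7/109, 100/109, 2/109).
The three coordinates are positive, positive, positive; a point is interior exactly when all three are positive.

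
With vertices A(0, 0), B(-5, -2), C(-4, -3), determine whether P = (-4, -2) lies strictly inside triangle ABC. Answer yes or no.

Barycentric coordinates of P: (1/7, 4/7, 2/7).
The three coordinates are positive, positive, positive; a point is interior exactly when all three are positive.

yes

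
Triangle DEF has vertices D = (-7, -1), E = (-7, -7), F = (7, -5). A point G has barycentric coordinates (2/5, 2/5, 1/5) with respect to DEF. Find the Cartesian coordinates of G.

G = (2/5)·D + (2/5)·E + (1/5)·F.
x-coordinate: (2/5)·(-7) + (2/5)·(-7) + (1/5)·7 = -21/5.
y-coordinate: (2/5)·(-1) + (2/5)·(-7) + (1/5)·(-5) = -21/5.

(-21/5, -21/5)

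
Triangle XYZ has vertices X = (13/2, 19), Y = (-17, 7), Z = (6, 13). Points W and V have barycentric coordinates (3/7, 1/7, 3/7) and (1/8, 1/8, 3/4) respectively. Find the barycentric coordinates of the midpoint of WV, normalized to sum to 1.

(31/112, 15/112, 33/56)

Since both coordinate triples sum to 1, the midpoint's barycentrics are the componentwise average.
(3/7+1/8)/2 = 31/112; similarly 15/112 and 33/56.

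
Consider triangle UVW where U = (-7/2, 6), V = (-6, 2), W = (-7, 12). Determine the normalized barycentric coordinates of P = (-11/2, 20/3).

(1/3, 1/3, 1/3)

Signed area of the reference triangle: [UVW] = ½·((-7/2)·(2−12) + (-6)·(12−6) + (-7)·(6−2)) = ½·(35 − 36 − 28) = -29/2.
[PVW] = ½·((-11/2)·(2−12) + (-6)·(12−(20/3)) + (-7)·(20/3−2)) = ½·(55 − 32 − 98/3) = -29/6, so the U-coordinate is (-29/6)/(-29/2) = 1/3.
[UPW] = ½·((-7/2)·(20/3−12) + (-11/2)·(12−6) + (-7)·(6−(20/3))) = ½·(56/3 − 33 + 14/3) = -29/6, so the V-coordinate is 1/3.
[UVP] = ½·((-7/2)·(2−(20/3)) + (-6)·(20/3−6) + (-11/2)·(6−2)) = ½·(49/3 − 4 − 22) = -29/6, so the W-coordinate is 1/3.
Check: 1/3 + 1/3 + 1/3 = 1.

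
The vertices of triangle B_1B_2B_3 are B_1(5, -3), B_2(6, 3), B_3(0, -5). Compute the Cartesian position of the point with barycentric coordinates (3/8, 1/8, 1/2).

M = (3/8)·B_1 + (1/8)·B_2 + (1/2)·B_3.
x-coordinate: (3/8)·5 + (1/8)·6 + (1/2)·0 = 21/8.
y-coordinate: (3/8)·(-3) + (1/8)·3 + (1/2)·(-5) = -13/4.

(21/8, -13/4)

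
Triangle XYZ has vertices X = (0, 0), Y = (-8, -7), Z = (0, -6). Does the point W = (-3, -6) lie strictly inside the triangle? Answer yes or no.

yes

Barycentric coordinates of W: (1/16, 3/8, 9/16).
The three coordinates are positive, positive, positive; a point is interior exactly when all three are positive.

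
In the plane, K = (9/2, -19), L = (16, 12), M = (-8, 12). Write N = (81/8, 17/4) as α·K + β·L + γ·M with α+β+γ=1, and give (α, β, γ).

Signed area of the reference triangle: [KLM] = ½·((9/2)·(12−12) + 16·(12−(-19)) + (-8)·(-19−12)) = ½·(0 + 496 + 248) = 372.
[NLM] = ½·((81/8)·(12−12) + 16·(12−(17/4)) + (-8)·(17/4−12)) = ½·(0 + 124 + 62) = 93, so the K-coordinate is 93/372 = 1/4.
[KNM] = ½·((9/2)·(17/4−12) + (81/8)·(12−(-19)) + (-8)·(-19−(17/4))) = ½·(-279/8 + 2511/8 + 186) = 465/2, so the L-coordinate is 5/8.
[KLN] = ½·((9/2)·(12−(17/4)) + 16·(17/4−(-19)) + (81/8)·(-19−12)) = ½·(279/8 + 372 − 2511/8) = 93/2, so the M-coordinate is 1/8.

(1/4, 5/8, 1/8)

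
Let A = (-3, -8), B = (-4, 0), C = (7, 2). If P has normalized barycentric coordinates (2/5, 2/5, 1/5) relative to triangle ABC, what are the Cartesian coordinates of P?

P = (2/5)·A + (2/5)·B + (1/5)·C.
x-coordinate: (2/5)·(-3) + (2/5)·(-4) + (1/5)·7 = -7/5.
y-coordinate: (2/5)·(-8) + (2/5)·0 + (1/5)·2 = -14/5.

(-7/5, -14/5)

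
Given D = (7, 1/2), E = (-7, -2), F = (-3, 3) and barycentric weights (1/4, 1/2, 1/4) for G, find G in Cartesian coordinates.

(-5/2, -1/8)

G = (1/4)·D + (1/2)·E + (1/4)·F.
x-coordinate: (1/4)·7 + (1/2)·(-7) + (1/4)·(-3) = -5/2.
y-coordinate: (1/4)·(1/2) + (1/2)·(-2) + (1/4)·3 = -1/8.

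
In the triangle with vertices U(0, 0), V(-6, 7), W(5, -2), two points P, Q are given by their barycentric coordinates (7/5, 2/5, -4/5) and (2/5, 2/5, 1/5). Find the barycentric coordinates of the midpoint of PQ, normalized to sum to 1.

Since both coordinate triples sum to 1, the midpoint's barycentrics are the componentwise average.
(7/5+2/5)/2 = 9/10; similarly 2/5 and -3/10.

(9/10, 2/5, -3/10)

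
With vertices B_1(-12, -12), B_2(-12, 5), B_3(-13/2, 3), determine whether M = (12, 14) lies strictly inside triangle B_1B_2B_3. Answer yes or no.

Barycentric coordinates of M: (-195/187, -434/187, 48/11).
The three coordinates are negative, negative, positive; a point is interior exactly when all three are positive.

no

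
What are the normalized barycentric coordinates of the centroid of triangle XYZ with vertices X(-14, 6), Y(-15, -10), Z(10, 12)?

(1/3, 1/3, 1/3)

The centroid is the average of the vertices, so each weight is 1/3.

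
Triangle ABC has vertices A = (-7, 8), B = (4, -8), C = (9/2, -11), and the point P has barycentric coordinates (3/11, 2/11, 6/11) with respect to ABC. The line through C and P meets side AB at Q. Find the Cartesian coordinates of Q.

(-13/5, 8/5)

Line CP meets AB where the C-coordinate vanishes; zeroing P's C-weight and renormalizing leaves A, B-weights 3/11 : 2/11 → (3/5, 2/5).
So Q = (3/5)·A + (2/5)·B = (-13/5, 8/5).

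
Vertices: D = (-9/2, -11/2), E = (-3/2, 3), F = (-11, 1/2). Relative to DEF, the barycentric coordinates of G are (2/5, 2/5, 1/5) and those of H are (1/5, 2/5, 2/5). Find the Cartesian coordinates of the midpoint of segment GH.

(-21/4, -3/10)

Barycentric coordinates of the midpoint are the average: (3/10, 2/5, 3/10).
Converting: (3/10)·D + (2/5)·E + (3/10)·F = (-21/4, -3/10).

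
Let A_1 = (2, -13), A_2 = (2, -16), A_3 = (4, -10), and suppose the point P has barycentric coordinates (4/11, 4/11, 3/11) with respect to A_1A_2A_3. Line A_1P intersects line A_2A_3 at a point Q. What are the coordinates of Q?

Line A_1P meets A_2A_3 where the A_1-coordinate vanishes; zeroing P's A_1-weight and renormalizing leaves A_2, A_3-weights 4/11 : 3/11 → (4/7, 3/7).
So Q = (4/7)·A_2 + (3/7)·A_3 = (20/7, -94/7).

(20/7, -94/7)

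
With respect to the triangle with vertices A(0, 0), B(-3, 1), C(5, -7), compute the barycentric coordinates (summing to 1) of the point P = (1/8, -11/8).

(3/8, 3/8, 1/4)

Signed area of the reference triangle: [ABC] = ½·(0·(1−(-7)) + (-3)·(-7−0) + 5·(0−1)) = ½·(0 + 21 − 5) = 8.
[PBC] = ½·((1/8)·(1−(-7)) + (-3)·(-7−(-11/8)) + 5·(-11/8−1)) = ½·(1 + 135/8 − 95/8) = 3, so the A-coordinate is 3/8 = 3/8.
[APC] = ½·(0·(-11/8−(-7)) + (1/8)·(-7−0) + 5·(0−(-11/8))) = ½·(0 − 7/8 + 55/8) = 3, so the B-coordinate is 3/8.
[ABP] = ½·(0·(1−(-11/8)) + (-3)·(-11/8−0) + (1/8)·(0−1)) = ½·(0 + 33/8 − 1/8) = 2, so the C-coordinate is 1/4.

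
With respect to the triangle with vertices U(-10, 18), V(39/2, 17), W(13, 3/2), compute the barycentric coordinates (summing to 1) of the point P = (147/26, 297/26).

Signed area of the reference triangle: [UVW] = ½·((-10)·(17−(3/2)) + (39/2)·(3/2−18) + 13·(18−17)) = ½·(-155 − 1287/4 + 13) = -1855/8.
[PVW] = ½·((147/26)·(17−(3/2)) + (39/2)·(3/2−(297/26)) + 13·(297/26−17)) = ½·(4557/52 − 387/2 − 145/2) = -9275/104, so the U-coordinate is (-9275/104)/(-1855/8) = 5/13.
[UPW] = ½·((-10)·(297/26−(3/2)) + (147/26)·(3/2−18) + 13·(18−(297/26))) = ½·(-1290/13 − 4851/52 + 171/2) = -5565/104, so the V-coordinate is 3/13.
[UVP] = ½·((-10)·(17−(297/26)) + (39/2)·(297/26−18) + (147/26)·(18−17)) = ½·(-725/13 − 513/4 + 147/26) = -9275/104, so the W-coordinate is 5/13.

(5/13, 3/13, 5/13)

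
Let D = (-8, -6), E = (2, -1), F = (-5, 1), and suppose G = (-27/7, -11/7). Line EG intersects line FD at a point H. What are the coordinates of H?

Barycentric coordinates of G with respect to DEF: (2/7, 2/7, 3/7).
On side FD the E-coordinate is zero; dropping G's E-weight 2/7 and renormalizing the remaining 3/7 : 2/7 gives weights 3/5, 2/5 on F, D.
H = (3/5)·(-5, 1) + (2/5)·(-8, -6) = (-31/5, -9/5).

(-31/5, -9/5)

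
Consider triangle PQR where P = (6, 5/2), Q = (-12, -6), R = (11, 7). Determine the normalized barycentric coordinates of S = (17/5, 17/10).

Signed area of the reference triangle: [PQR] = ½·(6·(-6−7) + (-12)·(7−(5/2)) + 11·(5/2−(-6))) = ½·(-78 − 54 + 187/2) = -77/4.
[SQR] = ½·((17/5)·(-6−7) + (-12)·(7−(17/10)) + 11·(17/10−(-6))) = ½·(-221/5 − 318/5 + 847/10) = -231/20, so the P-coordinate is (-231/20)/(-77/4) = 3/5.
[PSR] = ½·(6·(17/10−7) + (17/5)·(7−(5/2)) + 11·(5/2−(17/10))) = ½·(-159/5 + 153/10 + 44/5) = -77/20, so the Q-coordinate is 1/5.
[PQS] = ½·(6·(-6−(17/10)) + (-12)·(17/10−(5/2)) + (17/5)·(5/2−(-6))) = ½·(-231/5 + 48/5 + 289/10) = -77/20, so the R-coordinate is 1/5.
Check: 3/5 + 1/5 + 1/5 = 1.

(3/5, 1/5, 1/5)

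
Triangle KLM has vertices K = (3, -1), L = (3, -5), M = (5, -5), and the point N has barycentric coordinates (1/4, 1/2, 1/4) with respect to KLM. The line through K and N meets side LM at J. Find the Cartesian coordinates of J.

Line KN meets LM where the K-coordinate vanishes; zeroing N's K-weight and renormalizing leaves L, M-weights 1/2 : 1/4 → (2/3, 1/3).
So J = (2/3)·L + (1/3)·M = (11/3, -5).

(11/3, -5)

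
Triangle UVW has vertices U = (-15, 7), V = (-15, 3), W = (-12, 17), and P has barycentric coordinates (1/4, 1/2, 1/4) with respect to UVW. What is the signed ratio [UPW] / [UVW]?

The signed ratio [UPW]/[UVW] equals the barycentric coordinate of P at vertex V, which is 1/2.

1/2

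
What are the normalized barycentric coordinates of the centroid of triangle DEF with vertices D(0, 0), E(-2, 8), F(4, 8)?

(1/3, 1/3, 1/3)

The centroid is the average of the vertices, so each weight is 1/3.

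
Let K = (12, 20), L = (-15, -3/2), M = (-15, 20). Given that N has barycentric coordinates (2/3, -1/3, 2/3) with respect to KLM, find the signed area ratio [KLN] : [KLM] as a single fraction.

The signed ratio [KLN]/[KLM] equals the barycentric coordinate of N at vertex M, which is 2/3.

2/3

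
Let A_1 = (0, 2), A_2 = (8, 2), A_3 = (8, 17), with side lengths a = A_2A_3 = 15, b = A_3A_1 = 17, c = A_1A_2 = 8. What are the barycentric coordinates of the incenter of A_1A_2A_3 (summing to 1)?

The incenter has barycentric coordinates proportional to the opposite side lengths: (15 : 17 : 8).
Normalizing by 15+17+8 = 40 gives (3/8, 17/40, 1/5).

(3/8, 17/40, 1/5)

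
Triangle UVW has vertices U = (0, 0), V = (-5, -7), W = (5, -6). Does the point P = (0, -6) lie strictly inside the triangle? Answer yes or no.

yes

Barycentric coordinates of P: (1/13, 6/13, 6/13).
The three coordinates are positive, positive, positive; a point is interior exactly when all three are positive.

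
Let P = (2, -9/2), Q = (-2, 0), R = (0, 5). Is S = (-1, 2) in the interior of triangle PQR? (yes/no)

yes

Barycentric coordinates of S: (1/29, 31/58, 25/58).
The three coordinates are positive, positive, positive; a point is interior exactly when all three are positive.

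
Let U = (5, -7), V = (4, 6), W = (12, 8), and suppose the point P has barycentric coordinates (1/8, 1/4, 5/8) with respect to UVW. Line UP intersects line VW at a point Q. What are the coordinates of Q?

(68/7, 52/7)

Line UP meets VW where the U-coordinate vanishes; zeroing P's U-weight and renormalizing leaves V, W-weights 1/4 : 5/8 → (2/7, 5/7).
So Q = (2/7)·V + (5/7)·W = (68/7, 52/7).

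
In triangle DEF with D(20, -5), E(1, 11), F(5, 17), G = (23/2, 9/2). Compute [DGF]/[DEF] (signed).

[DEF] = ½·(20·(11−17) + 1·(17−(-5)) + 5·(-5−11)) = ½·(-120 + 22 − 80) = -89.
[DGF] = ½·(20·(9/2−17) + (23/2)·(17−(-5)) + 5·(-5−(9/2))) = ½·(-250 + 253 − 95/2) = -89/4, so the ratio is (-89/4)/(-89) = 1/4.

1/4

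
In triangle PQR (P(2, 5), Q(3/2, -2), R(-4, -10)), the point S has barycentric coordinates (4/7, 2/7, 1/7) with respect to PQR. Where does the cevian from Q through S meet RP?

Line QS meets RP where the Q-coordinate vanishes; zeroing S's Q-weight and renormalizing leaves R, P-weights 1/7 : 4/7 → (1/5, 4/5).
So T = (1/5)·R + (4/5)·P = (4/5, 2).

(4/5, 2)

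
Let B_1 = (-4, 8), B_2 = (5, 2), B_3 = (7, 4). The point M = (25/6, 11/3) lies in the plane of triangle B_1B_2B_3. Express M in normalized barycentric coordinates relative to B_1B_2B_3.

Signed area of the reference triangle: [B_1B_2B_3] = ½·((-4)·(2−4) + 5·(4−8) + 7·(8−2)) = ½·(8 − 20 + 42) = 15.
[MB_2B_3] = ½·((25/6)·(2−4) + 5·(4−(11/3)) + 7·(11/3−2)) = ½·(-25/3 + 5/3 + 35/3) = 5/2, so the B_1-coordinate is (5/2)/15 = 1/6.
[B_1MB_3] = ½·((-4)·(11/3−4) + (25/6)·(4−8) + 7·(8−(11/3))) = ½·(4/3 − 50/3 + 91/3) = 15/2, so the B_2-coordinate is 1/2.
[B_1B_2M] = ½·((-4)·(2−(11/3)) + 5·(11/3−8) + (25/6)·(8−2)) = ½·(20/3 − 65/3 + 25) = 5, so the B_3-coordinate is 1/3.

(1/6, 1/2, 1/3)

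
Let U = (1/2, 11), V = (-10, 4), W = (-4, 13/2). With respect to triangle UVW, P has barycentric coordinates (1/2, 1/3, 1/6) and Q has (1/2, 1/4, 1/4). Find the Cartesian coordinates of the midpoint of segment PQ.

Barycentric coordinates of the midpoint are the average: (1/2, 7/24, 5/24).
Converting: (1/2)·U + (7/24)·V + (5/24)·W = (-7/2, 385/48).

(-7/2, 385/48)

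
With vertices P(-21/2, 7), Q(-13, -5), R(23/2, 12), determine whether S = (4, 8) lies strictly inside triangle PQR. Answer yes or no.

yes

Barycentric coordinates of S: (59/503, 101/503, 343/503).
The three coordinates are positive, positive, positive; a point is interior exactly when all three are positive.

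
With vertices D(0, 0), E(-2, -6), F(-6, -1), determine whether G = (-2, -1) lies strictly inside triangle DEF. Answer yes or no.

Barycentric coordinates of G: (10/17, 2/17, 5/17).
The three coordinates are positive, positive, positive; a point is interior exactly when all three are positive.

yes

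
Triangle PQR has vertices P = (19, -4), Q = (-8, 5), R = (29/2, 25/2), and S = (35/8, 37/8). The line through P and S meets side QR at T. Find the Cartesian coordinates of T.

(-1/2, 15/2)

Barycentric coordinates of S with respect to PQR: (1/4, 1/2, 1/4).
On side QR the P-coordinate is zero; dropping S's P-weight 1/4 and renormalizing the remaining 1/2 : 1/4 gives weights 2/3, 1/3 on Q, R.
T = (2/3)·(-8, 5) + (1/3)·(29/2, 25/2) = (-1/2, 15/2).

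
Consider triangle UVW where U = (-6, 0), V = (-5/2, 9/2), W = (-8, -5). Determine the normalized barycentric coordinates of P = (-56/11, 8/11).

Signed area of the reference triangle: [UVW] = ½·((-6)·(9/2−(-5)) + (-5/2)·(-5−0) + (-8)·(0−(9/2))) = ½·(-57 + 25/2 + 36) = -17/4.
[PVW] = ½·((-56/11)·(9/2−(-5)) + (-5/2)·(-5−(8/11)) + (-8)·(8/11−(9/2))) = ½·(-532/11 + 315/22 + 332/11) = -85/44, so the U-coordinate is (-85/44)/(-17/4) = 5/11.
[UPW] = ½·((-6)·(8/11−(-5)) + (-56/11)·(-5−0) + (-8)·(0−(8/11))) = ½·(-378/11 + 280/11 + 64/11) = -17/11, so the V-coordinate is 4/11.
[UVP] = ½·((-6)·(9/2−(8/11)) + (-5/2)·(8/11−0) + (-56/11)·(0−(9/2))) = ½·(-249/11 − 20/11 + 252/11) = -17/22, so the W-coordinate is 2/11.

(5/11, 4/11, 2/11)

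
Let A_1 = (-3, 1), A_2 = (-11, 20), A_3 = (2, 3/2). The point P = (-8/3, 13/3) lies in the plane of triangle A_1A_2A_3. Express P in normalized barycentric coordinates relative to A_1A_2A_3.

Signed area of the reference triangle: [A_1A_2A_3] = ½·((-3)·(20−(3/2)) + (-11)·(3/2−1) + 2·(1−20)) = ½·(-111/2 − 11/2 − 38) = -99/2.
[PA_2A_3] = ½·((-8/3)·(20−(3/2)) + (-11)·(3/2−(13/3)) + 2·(13/3−20)) = ½·(-148/3 + 187/6 − 94/3) = -99/4, so the A_1-coordinate is (-99/4)/(-99/2) = 1/2.
[A_1PA_3] = ½·((-3)·(13/3−(3/2)) + (-8/3)·(3/2−1) + 2·(1−(13/3))) = ½·(-17/2 − 4/3 − 20/3) = -33/4, so the A_2-coordinate is 1/6.
[A_1A_2P] = ½·((-3)·(20−(13/3)) + (-11)·(13/3−1) + (-8/3)·(1−20)) = ½·(-47 − 110/3 + 152/3) = -33/2, so the A_3-coordinate is 1/3.
Check: 1/2 + 1/6 + 1/3 = 1.

(1/2, 1/6, 1/3)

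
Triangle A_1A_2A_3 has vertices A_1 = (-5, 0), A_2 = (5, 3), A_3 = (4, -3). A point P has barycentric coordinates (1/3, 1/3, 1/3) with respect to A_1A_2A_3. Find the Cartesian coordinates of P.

(4/3, 0)

P = (1/3)·A_1 + (1/3)·A_2 + (1/3)·A_3.
x-coordinate: (1/3)·(-5) + (1/3)·5 + (1/3)·4 = 4/3.
y-coordinate: (1/3)·0 + (1/3)·3 + (1/3)·(-3) = 0.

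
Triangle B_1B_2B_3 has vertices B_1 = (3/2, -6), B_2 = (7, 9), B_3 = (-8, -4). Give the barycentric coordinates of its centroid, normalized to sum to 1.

(1/3, 1/3, 1/3)

The centroid is the average of the vertices, so each weight is 1/3.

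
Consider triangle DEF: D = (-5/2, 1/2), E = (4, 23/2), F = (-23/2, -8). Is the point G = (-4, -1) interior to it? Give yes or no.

no

Barycentric coordinates of G: (151/175, -3/175, 27/175).
The three coordinates are positive, negative, positive; a point is interior exactly when all three are positive.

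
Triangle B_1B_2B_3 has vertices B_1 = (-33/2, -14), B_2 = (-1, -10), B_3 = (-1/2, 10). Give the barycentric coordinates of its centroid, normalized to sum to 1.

(1/3, 1/3, 1/3)

The centroid is the average of the vertices, so each weight is 1/3.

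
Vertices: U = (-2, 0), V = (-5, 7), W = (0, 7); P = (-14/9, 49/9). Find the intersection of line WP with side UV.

(-7/2, 7/2)

Barycentric coordinates of P with respect to UVW: (2/9, 2/9, 5/9).
On side UV the W-coordinate is zero; dropping P's W-weight 5/9 and renormalizing the remaining 2/9 : 2/9 gives weights 1/2, 1/2 on U, V.
Q = (1/2)·(-2, 0) + (1/2)·(-5, 7) = (-7/2, 7/2).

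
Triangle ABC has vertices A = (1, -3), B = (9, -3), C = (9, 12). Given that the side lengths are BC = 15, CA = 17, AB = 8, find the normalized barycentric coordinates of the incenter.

The incenter has barycentric coordinates proportional to the opposite side lengths: (15 : 17 : 8).
Normalizing by 15+17+8 = 40 gives (3/8, 17/40, 1/5).

(3/8, 17/40, 1/5)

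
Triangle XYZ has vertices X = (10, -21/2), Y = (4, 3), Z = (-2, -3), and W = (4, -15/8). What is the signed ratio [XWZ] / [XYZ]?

1/2

[XYZ] = ½·(10·(3−(-3)) + 4·(-3−(-21/2)) + (-2)·(-21/2−3)) = ½·(60 + 30 + 27) = 117/2.
[XWZ] = ½·(10·(-15/8−(-3)) + 4·(-3−(-21/2)) + (-2)·(-21/2−(-15/8))) = ½·(45/4 + 30 + 69/4) = 117/4, so the ratio is (117/4)/(117/2) = 1/2.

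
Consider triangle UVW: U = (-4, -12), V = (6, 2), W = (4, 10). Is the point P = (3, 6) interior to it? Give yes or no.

yes

Barycentric coordinates of P: (4/27, 5/54, 41/54).
The three coordinates are positive, positive, positive; a point is interior exactly when all three are positive.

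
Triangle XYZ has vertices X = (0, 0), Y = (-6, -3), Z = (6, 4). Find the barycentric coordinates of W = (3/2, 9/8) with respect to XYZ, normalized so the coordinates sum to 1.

(1/2, 1/8, 3/8)

Signed area of the reference triangle: [XYZ] = ½·(0·(-3−4) + (-6)·(4−0) + 6·(0−(-3))) = ½·(0 − 24 + 18) = -3.
[WYZ] = ½·((3/2)·(-3−4) + (-6)·(4−(9/8)) + 6·(9/8−(-3))) = ½·(-21/2 − 69/4 + 99/4) = -3/2, so the X-coordinate is (-3/2)/(-3) = 1/2.
[XWZ] = ½·(0·(9/8−4) + (3/2)·(4−0) + 6·(0−(9/8))) = ½·(0 + 6 − 27/4) = -3/8, so the Y-coordinate is 1/8.
[XYW] = ½·(0·(-3−(9/8)) + (-6)·(9/8−0) + (3/2)·(0−(-3))) = ½·(0 − 27/4 + 9/2) = -9/8, so the Z-coordinate is 3/8.
Check: 1/2 + 1/8 + 3/8 = 1.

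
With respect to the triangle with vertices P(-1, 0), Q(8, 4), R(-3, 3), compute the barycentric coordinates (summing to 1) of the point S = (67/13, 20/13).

(9/13, 8/13, -4/13)

Signed area of the reference triangle: [PQR] = ½·((-1)·(4−3) + 8·(3−0) + (-3)·(0−4)) = ½·(-1 + 24 + 12) = 35/2.
[SQR] = ½·((67/13)·(4−3) + 8·(3−(20/13)) + (-3)·(20/13−4)) = ½·(67/13 + 152/13 + 96/13) = 315/26, so the P-coordinate is (315/26)/(35/2) = 9/13.
[PSR] = ½·((-1)·(20/13−3) + (67/13)·(3−0) + (-3)·(0−(20/13))) = ½·(19/13 + 201/13 + 60/13) = 140/13, so the Q-coordinate is 8/13.
[PQS] = ½·((-1)·(4−(20/13)) + 8·(20/13−0) + (67/13)·(0−4)) = ½·(-32/13 + 160/13 − 268/13) = -70/13, so the R-coordinate is -4/13.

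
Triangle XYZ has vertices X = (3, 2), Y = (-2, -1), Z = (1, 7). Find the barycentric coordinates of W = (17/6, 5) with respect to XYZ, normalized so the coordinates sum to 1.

Signed area of the reference triangle: [XYZ] = ½·(3·(-1−7) + (-2)·(7−2) + 1·(2−(-1))) = ½·(-24 − 10 + 3) = -31/2.
[WYZ] = ½·((17/6)·(-1−7) + (-2)·(7−5) + 1·(5−(-1))) = ½·(-68/3 − 4 + 6) = -31/3, so the X-coordinate is (-31/3)/(-31/2) = 2/3.
[XWZ] = ½·(3·(5−7) + (17/6)·(7−2) + 1·(2−5)) = ½·(-6 + 85/6 − 3) = 31/12, so the Y-coordinate is -1/6.
[XYW] = ½·(3·(-1−5) + (-2)·(5−2) + (17/6)·(2−(-1))) = ½·(-18 − 6 + 17/2) = -31/4, so the Z-coordinate is 1/2.

(2/3, -1/6, 1/2)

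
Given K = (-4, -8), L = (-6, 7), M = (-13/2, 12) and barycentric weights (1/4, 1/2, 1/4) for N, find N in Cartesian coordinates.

N = (1/4)·K + (1/2)·L + (1/4)·M.
x-coordinate: (1/4)·(-4) + (1/2)·(-6) + (1/4)·(-13/2) = -45/8.
y-coordinate: (1/4)·(-8) + (1/2)·7 + (1/4)·12 = 9/2.

(-45/8, 9/2)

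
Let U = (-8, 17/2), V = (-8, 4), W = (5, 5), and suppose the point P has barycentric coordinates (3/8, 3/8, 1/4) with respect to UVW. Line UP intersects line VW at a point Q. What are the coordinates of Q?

Line UP meets VW where the U-coordinate vanishes; zeroing P's U-weight and renormalizing leaves V, W-weights 3/8 : 1/4 → (3/5, 2/5).
So Q = (3/5)·V + (2/5)·W = (-14/5, 22/5).

(-14/5, 22/5)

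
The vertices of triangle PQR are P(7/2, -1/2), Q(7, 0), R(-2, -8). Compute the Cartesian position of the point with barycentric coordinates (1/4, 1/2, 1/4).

(31/8, -17/8)

S = (1/4)·P + (1/2)·Q + (1/4)·R.
x-coordinate: (1/4)·(7/2) + (1/2)·7 + (1/4)·(-2) = 31/8.
y-coordinate: (1/4)·(-1/2) + (1/2)·0 + (1/4)·(-8) = -17/8.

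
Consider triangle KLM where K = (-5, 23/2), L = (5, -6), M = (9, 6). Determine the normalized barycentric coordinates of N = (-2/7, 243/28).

(9/14, 1/14, 2/7)

Signed area of the reference triangle: [KLM] = ½·((-5)·(-6−6) + 5·(6−(23/2)) + 9·(23/2−(-6))) = ½·(60 − 55/2 + 315/2) = 95.
[NLM] = ½·((-2/7)·(-6−6) + 5·(6−(243/28)) + 9·(243/28−(-6))) = ½·(24/7 − 375/28 + 3699/28) = 855/14, so the K-coordinate is (855/14)/95 = 9/14.
[KNM] = ½·((-5)·(243/28−6) + (-2/7)·(6−(23/2)) + 9·(23/2−(243/28))) = ½·(-375/28 + 11/7 + 711/28) = 95/14, so the L-coordinate is 1/14.
[KLN] = ½·((-5)·(-6−(243/28)) + 5·(243/28−(23/2)) + (-2/7)·(23/2−(-6))) = ½·(2055/28 − 395/28 − 5) = 190/7, so the M-coordinate is 2/7.
Check: 9/14 + 1/14 + 2/7 = 1.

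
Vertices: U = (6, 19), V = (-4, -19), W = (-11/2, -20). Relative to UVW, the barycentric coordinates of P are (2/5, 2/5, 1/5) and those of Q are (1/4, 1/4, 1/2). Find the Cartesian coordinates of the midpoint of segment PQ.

Barycentric coordinates of the midpoint are the average: (13/40, 13/40, 7/20).
Converting: (13/40)·U + (13/40)·V + (7/20)·W = (-51/40, -7).

(-51/40, -7)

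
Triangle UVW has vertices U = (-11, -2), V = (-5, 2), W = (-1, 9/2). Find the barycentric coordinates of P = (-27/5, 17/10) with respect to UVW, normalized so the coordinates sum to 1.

(1/5, 3/5, 1/5)

Signed area of the reference triangle: [UVW] = ½·((-11)·(2−(9/2)) + (-5)·(9/2−(-2)) + (-1)·(-2−2)) = ½·(55/2 − 65/2 + 4) = -1/2.
[PVW] = ½·((-27/5)·(2−(9/2)) + (-5)·(9/2−(17/10)) + (-1)·(17/10−2)) = ½·(27/2 − 14 + 3/10) = -1/10, so the U-coordinate is (-1/10)/(-1/2) = 1/5.
[UPW] = ½·((-11)·(17/10−(9/2)) + (-27/5)·(9/2−(-2)) + (-1)·(-2−(17/10))) = ½·(154/5 − 351/10 + 37/10) = -3/10, so the V-coordinate is 3/5.
[UVP] = ½·((-11)·(2−(17/10)) + (-5)·(17/10−(-2)) + (-27/5)·(-2−2)) = ½·(-33/10 − 37/2 + 108/5) = -1/10, so the W-coordinate is 1/5.
Check: 1/5 + 3/5 + 1/5 = 1.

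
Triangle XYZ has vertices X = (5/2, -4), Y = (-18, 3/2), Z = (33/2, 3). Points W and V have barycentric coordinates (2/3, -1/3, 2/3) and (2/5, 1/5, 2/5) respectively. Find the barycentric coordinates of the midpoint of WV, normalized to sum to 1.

(8/15, -1/15, 8/15)

Since both coordinate triples sum to 1, the midpoint's barycentrics are the componentwise average.
(2/3+2/5)/2 = 8/15; similarly -1/15 and 8/15.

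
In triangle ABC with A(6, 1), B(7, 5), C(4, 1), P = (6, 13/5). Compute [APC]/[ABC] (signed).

[ABC] = ½·(6·(5−1) + 7·(1−1) + 4·(1−5)) = ½·(24 + 0 − 16) = 4.
[APC] = ½·(6·(13/5−1) + 6·(1−1) + 4·(1−(13/5))) = ½·(48/5 + 0 − 32/5) = 8/5, so the ratio is (8/5)/4 = 2/5.

2/5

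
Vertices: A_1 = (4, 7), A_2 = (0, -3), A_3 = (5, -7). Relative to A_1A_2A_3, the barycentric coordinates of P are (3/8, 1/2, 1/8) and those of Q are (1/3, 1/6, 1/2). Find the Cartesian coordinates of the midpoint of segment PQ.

(143/48, -17/24)

Barycentric coordinates of the midpoint are the average: (17/48, 1/3, 5/16).
Converting: (17/48)·A_1 + (1/3)·A_2 + (5/16)·A_3 = (143/48, -17/24).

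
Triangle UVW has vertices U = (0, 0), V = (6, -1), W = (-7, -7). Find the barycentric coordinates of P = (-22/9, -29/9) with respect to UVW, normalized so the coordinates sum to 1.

Signed area of the reference triangle: [UVW] = ½·(0·(-1−(-7)) + 6·(-7−0) + (-7)·(0−(-1))) = ½·(0 − 42 − 7) = -49/2.
[PVW] = ½·((-22/9)·(-1−(-7)) + 6·(-7−(-29/9)) + (-7)·(-29/9−(-1))) = ½·(-44/3 − 68/3 + 140/9) = -98/9, so the U-coordinate is (-98/9)/(-49/2) = 4/9.
[UPW] = ½·(0·(-29/9−(-7)) + (-22/9)·(-7−0) + (-7)·(0−(-29/9))) = ½·(0 + 154/9 − 203/9) = -49/18, so the V-coordinate is 1/9.
[UVP] = ½·(0·(-1−(-29/9)) + 6·(-29/9−0) + (-22/9)·(0−(-1))) = ½·(0 − 58/3 − 22/9) = -98/9, so the W-coordinate is 4/9.

(4/9, 1/9, 4/9)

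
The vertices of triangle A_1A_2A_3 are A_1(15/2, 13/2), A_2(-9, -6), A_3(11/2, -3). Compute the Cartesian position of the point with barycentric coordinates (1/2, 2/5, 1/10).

P = (1/2)·A_1 + (2/5)·A_2 + (1/10)·A_3.
x-coordinate: (1/2)·(15/2) + (2/5)·(-9) + (1/10)·(11/2) = 7/10.
y-coordinate: (1/2)·(13/2) + (2/5)·(-6) + (1/10)·(-3) = 11/20.

(7/10, 11/20)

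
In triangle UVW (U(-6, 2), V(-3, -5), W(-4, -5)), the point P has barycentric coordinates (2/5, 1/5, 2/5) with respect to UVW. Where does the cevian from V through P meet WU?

(-5, -3/2)

Line VP meets WU where the V-coordinate vanishes; zeroing P's V-weight and renormalizing leaves W, U-weights 2/5 : 2/5 → (1/2, 1/2).
So Q = (1/2)·W + (1/2)·U = (-5, -3/2).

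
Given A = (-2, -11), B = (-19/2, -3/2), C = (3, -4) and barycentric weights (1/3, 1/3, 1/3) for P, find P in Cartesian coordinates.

P = (1/3)·A + (1/3)·B + (1/3)·C.
x-coordinate: (1/3)·(-2) + (1/3)·(-19/2) + (1/3)·3 = -17/6.
y-coordinate: (1/3)·(-11) + (1/3)·(-3/2) + (1/3)·(-4) = -11/2.

(-17/6, -11/2)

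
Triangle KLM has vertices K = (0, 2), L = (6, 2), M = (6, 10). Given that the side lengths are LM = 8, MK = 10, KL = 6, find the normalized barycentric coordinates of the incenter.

(1/3, 5/12, 1/4)

The incenter has barycentric coordinates proportional to the opposite side lengths: (8 : 10 : 6).
Normalizing by 8+10+6 = 24 gives (1/3, 5/12, 1/4).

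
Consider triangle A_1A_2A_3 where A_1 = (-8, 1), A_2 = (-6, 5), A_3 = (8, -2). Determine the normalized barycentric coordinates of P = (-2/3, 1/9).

(4/9, 1/9, 4/9)

Signed area of the reference triangle: [A_1A_2A_3] = ½·((-8)·(5−(-2)) + (-6)·(-2−1) + 8·(1−5)) = ½·(-56 + 18 − 32) = -35.
[PA_2A_3] = ½·((-2/3)·(5−(-2)) + (-6)·(-2−(1/9)) + 8·(1/9−5)) = ½·(-14/3 + 38/3 − 352/9) = -140/9, so the A_1-coordinate is (-140/9)/(-35) = 4/9.
[A_1PA_3] = ½·((-8)·(1/9−(-2)) + (-2/3)·(-2−1) + 8·(1−(1/9))) = ½·(-152/9 + 2 + 64/9) = -35/9, so the A_2-coordinate is 1/9.
[A_1A_2P] = ½·((-8)·(5−(1/9)) + (-6)·(1/9−1) + (-2/3)·(1−5)) = ½·(-352/9 + 16/3 + 8/3) = -140/9, so the A_3-coordinate is 4/9.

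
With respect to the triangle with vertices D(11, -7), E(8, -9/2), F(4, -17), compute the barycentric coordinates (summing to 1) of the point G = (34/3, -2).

Signed area of the reference triangle: [DEF] = ½·(11·(-9/2−(-17)) + 8·(-17−(-7)) + 4·(-7−(-9/2))) = ½·(275/2 − 80 − 10) = 95/4.
[GEF] = ½·((34/3)·(-9/2−(-17)) + 8·(-17−(-2)) + 4·(-2−(-9/2))) = ½·(425/3 − 120 + 10) = 95/6, so the D-coordinate is (95/6)/(95/4) = 2/3.
[DGF] = ½·(11·(-2−(-17)) + (34/3)·(-17−(-7)) + 4·(-7−(-2))) = ½·(165 − 340/3 − 20) = 95/6, so the E-coordinate is 2/3.
[DEG] = ½·(11·(-9/2−(-2)) + 8·(-2−(-7)) + (34/3)·(-7−(-9/2))) = ½·(-55/2 + 40 − 85/3) = -95/12, so the F-coordinate is -1/3.

(2/3, 2/3, -1/3)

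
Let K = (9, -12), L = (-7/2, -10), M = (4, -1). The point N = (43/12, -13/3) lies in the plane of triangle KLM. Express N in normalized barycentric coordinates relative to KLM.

Signed area of the reference triangle: [KLM] = ½·(9·(-10−(-1)) + (-7/2)·(-1−(-12)) + 4·(-12−(-10))) = ½·(-81 − 77/2 − 8) = -255/4.
[NLM] = ½·((43/12)·(-10−(-1)) + (-7/2)·(-1−(-13/3)) + 4·(-13/3−(-10))) = ½·(-129/4 − 35/3 + 68/3) = -85/8, so the K-coordinate is (-85/8)/(-255/4) = 1/6.
[KNM] = ½·(9·(-13/3−(-1)) + (43/12)·(-1−(-12)) + 4·(-12−(-13/3))) = ½·(-30 + 473/12 − 92/3) = -85/8, so the L-coordinate is 1/6.
[KLN] = ½·(9·(-10−(-13/3)) + (-7/2)·(-13/3−(-12)) + (43/12)·(-12−(-10))) = ½·(-51 − 161/6 − 43/6) = -85/2, so the M-coordinate is 2/3.
Check: 1/6 + 1/6 + 2/3 = 1.

(1/6, 1/6, 2/3)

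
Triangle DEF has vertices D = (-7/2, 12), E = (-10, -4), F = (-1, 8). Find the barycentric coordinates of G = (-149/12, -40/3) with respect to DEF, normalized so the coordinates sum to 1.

(-5/6, 3/2, 1/3)

Signed area of the reference triangle: [DEF] = ½·((-7/2)·(-4−8) + (-10)·(8−12) + (-1)·(12−(-4))) = ½·(42 + 40 − 16) = 33.
[GEF] = ½·((-149/12)·(-4−8) + (-10)·(8−(-40/3)) + (-1)·(-40/3−(-4))) = ½·(149 − 640/3 + 28/3) = -55/2, so the D-coordinate is (-55/2)/33 = -5/6.
[DGF] = ½·((-7/2)·(-40/3−8) + (-149/12)·(8−12) + (-1)·(12−(-40/3))) = ½·(224/3 + 149/3 − 76/3) = 99/2, so the E-coordinate is 3/2.
[DEG] = ½·((-7/2)·(-4−(-40/3)) + (-10)·(-40/3−12) + (-149/12)·(12−(-4))) = ½·(-98/3 + 760/3 − 596/3) = 11, so the F-coordinate is 1/3.
Check: -5/6 + 3/2 + 1/3 = 1.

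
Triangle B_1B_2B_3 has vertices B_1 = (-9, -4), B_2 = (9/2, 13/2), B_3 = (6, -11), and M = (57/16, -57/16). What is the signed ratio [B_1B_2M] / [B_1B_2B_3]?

[B_1B_2B_3] = ½·((-9)·(13/2−(-11)) + (9/2)·(-11−(-4)) + 6·(-4−(13/2))) = ½·(-315/2 − 63/2 − 63) = -126.
[B_1B_2M] = ½·((-9)·(13/2−(-57/16)) + (9/2)·(-57/16−(-4)) + (57/16)·(-4−(13/2))) = ½·(-1449/16 + 63/32 − 1197/32) = -63, so the ratio is (-63)/(-126) = 1/2.

1/2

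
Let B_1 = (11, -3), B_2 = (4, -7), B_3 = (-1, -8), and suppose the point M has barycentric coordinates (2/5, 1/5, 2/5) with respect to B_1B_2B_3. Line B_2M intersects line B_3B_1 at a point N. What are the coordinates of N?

Line B_2M meets B_3B_1 where the B_2-coordinate vanishes; zeroing M's B_2-weight and renormalizing leaves B_3, B_1-weights 2/5 : 2/5 → (1/2, 1/2).
So N = (1/2)·B_3 + (1/2)·B_1 = (5, -11/2).

(5, -11/2)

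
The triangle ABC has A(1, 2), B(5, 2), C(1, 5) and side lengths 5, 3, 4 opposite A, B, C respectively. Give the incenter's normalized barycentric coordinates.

(5/12, 1/4, 1/3)

The incenter has barycentric coordinates proportional to the opposite side lengths: (5 : 3 : 4).
Normalizing by 5+3+4 = 12 gives (5/12, 1/4, 1/3).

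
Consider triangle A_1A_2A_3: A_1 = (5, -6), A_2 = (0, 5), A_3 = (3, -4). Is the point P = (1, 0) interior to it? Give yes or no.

no

Barycentric coordinates of P: (-1/2, 1/3, 7/6).
The three coordinates are negative, positive, positive; a point is interior exactly when all three are positive.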